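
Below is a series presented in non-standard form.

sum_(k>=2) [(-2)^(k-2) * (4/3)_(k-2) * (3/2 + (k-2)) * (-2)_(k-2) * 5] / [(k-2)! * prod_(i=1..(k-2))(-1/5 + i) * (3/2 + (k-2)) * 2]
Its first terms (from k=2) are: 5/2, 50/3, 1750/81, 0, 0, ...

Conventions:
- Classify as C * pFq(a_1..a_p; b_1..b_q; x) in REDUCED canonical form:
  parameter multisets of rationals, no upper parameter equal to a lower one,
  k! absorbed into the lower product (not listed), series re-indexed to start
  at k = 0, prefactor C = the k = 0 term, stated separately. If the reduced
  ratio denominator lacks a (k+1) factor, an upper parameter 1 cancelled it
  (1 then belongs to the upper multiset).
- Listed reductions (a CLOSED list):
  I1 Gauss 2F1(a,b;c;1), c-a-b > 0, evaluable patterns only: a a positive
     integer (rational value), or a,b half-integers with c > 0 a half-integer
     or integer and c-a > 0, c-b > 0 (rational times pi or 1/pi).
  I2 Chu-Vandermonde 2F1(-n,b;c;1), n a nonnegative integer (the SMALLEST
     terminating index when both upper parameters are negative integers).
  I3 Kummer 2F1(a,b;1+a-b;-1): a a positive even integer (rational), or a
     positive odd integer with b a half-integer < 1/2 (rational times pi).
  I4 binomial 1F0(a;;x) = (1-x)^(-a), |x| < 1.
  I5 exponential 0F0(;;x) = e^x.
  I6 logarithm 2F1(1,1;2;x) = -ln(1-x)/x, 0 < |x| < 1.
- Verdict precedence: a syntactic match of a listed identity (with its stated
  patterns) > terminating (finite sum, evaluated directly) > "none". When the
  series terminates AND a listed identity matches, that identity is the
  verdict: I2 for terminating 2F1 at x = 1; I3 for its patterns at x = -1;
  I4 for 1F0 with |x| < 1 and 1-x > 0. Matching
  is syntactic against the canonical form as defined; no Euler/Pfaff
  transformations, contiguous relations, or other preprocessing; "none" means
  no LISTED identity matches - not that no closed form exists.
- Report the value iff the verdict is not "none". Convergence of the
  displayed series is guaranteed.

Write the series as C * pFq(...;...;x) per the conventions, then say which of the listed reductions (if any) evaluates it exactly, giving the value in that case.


Reduced: x = -2, 2F1, upper = {-2, 4/3}, lower = {4/5}, C = 5/2. Verdict: terminating (-2 upstairs). 3 nonzero terms in all; added directly. Sum: 6605/162.

Key observation: with t_0 = 5/2, the lower running product (C = 5/2) is a rising factorial.
Step ratio: r(k) = (-2) * (k-2) (k+4/3) / [(k+4/5) (k+1)] - rational in k. x = (-2); t_0 = 5/2; negate the roots.


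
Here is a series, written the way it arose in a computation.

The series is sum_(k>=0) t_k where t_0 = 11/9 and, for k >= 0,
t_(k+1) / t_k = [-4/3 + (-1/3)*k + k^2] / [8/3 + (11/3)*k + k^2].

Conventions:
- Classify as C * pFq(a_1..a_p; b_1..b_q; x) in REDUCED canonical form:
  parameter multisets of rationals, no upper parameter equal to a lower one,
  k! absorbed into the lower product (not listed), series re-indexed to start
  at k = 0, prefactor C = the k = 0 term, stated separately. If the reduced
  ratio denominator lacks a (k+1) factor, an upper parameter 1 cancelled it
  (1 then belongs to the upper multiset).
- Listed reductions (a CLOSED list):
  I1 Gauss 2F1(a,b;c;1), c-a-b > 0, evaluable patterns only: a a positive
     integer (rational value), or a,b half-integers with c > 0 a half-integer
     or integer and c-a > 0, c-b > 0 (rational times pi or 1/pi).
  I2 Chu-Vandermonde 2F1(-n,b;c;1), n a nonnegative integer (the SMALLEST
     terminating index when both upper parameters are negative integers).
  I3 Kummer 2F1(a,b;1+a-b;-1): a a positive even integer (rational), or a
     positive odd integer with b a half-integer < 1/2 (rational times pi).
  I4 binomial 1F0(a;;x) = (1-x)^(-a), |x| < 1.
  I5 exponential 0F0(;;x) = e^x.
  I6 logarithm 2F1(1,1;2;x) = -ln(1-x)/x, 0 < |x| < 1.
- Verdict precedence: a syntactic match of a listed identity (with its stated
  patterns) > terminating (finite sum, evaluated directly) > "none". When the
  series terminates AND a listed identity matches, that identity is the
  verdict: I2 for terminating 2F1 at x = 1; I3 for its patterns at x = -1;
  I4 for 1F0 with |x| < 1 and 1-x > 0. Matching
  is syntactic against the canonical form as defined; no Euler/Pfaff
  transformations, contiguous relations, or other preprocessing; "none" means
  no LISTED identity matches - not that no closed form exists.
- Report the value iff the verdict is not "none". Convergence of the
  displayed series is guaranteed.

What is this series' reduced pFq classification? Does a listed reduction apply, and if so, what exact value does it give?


At argument 1: a 2F1 with upper {-4/3, 1}, lower {8/3}, scaled by C = 11/9. Verdict: the Gauss summation I1 matches (x = 1: the Gamma ratio telescopes since c-a-b = 3 > 0 and a = 1 in Z>0). Sum: 55/81.

Key step: t_0 = 11/9 here, and factor the ratio over Q (prefactor 11/9): negated roots = parameters.
Ratio: r(k) = 1 * (k-4/3) (k+1) / [(k+8/3) (k+1)] - rational in k. x = 1; t_0 = 11/9; negate the roots.


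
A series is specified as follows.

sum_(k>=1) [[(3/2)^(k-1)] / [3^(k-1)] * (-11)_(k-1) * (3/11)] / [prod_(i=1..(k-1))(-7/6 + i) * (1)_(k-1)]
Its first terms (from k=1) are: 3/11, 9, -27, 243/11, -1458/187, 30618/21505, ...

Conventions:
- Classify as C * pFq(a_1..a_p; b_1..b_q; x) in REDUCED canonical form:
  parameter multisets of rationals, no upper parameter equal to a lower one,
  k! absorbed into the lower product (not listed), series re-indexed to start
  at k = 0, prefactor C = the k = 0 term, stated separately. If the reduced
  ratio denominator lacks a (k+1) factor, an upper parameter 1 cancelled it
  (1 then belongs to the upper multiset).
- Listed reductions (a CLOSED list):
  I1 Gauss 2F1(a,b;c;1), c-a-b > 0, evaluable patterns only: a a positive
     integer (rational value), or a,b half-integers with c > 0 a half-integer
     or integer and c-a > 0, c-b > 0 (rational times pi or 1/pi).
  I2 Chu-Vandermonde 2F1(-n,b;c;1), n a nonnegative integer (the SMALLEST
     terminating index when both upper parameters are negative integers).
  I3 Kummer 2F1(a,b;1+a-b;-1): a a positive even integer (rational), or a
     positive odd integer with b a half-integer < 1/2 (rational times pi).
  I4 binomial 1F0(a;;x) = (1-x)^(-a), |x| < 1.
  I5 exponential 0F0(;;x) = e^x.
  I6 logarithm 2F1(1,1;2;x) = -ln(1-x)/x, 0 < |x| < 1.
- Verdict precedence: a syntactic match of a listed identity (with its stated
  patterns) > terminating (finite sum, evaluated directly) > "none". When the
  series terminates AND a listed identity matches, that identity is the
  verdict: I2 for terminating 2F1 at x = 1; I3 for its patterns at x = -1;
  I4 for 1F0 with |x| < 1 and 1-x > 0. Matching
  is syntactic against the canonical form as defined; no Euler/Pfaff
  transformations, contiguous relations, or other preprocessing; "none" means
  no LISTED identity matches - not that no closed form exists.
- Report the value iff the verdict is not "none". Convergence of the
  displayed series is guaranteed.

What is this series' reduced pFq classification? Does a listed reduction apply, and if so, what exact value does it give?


Key step: x = (1/2) and the two k-th powers (prefactor 3/11) combine into one argument.
Adjacent-term ratio: r(k) = (1/2) * (k-11) / [(k-1/6) (k+1)] - rational in k. x = (1/2); t_0 = 3/11; negate the roots.

x = 1/2 here; the reduced form reads 1F1, upper {-11}, lower {-1/6}, C = 3/11. Verdict: terminating - upper parameter -11 makes this a finite sum (last index 11), evaluated exactly. Sum: -3107698541987712/1446797568448925.


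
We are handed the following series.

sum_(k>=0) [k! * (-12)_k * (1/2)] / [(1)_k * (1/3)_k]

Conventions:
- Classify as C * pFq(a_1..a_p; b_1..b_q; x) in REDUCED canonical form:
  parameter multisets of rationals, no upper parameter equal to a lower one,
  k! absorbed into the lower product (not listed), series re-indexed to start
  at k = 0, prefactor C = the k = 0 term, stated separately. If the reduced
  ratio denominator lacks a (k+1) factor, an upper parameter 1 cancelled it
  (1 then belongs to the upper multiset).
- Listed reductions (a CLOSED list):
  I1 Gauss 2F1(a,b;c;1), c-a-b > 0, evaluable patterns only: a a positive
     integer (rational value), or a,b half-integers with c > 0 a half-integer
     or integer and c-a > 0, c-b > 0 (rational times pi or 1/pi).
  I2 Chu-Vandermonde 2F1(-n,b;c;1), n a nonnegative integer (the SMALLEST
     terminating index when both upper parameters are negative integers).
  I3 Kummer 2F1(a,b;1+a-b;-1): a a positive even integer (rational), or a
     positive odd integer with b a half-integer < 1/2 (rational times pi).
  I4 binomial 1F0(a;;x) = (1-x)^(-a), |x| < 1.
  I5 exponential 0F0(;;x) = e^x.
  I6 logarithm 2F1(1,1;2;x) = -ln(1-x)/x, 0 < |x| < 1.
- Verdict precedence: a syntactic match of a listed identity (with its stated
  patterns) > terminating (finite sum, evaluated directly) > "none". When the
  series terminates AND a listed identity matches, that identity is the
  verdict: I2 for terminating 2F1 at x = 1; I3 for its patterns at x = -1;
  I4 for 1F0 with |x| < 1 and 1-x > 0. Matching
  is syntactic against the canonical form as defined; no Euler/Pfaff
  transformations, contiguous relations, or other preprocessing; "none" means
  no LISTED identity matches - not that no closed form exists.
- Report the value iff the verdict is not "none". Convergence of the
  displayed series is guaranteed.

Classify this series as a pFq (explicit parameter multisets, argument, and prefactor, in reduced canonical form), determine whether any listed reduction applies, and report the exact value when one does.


The series (x = 1) is 2F1: upper {-12, 1}, lower {1/3}, prefactor 1/2. Verdict: this is Vandermonde's identity (I2) (terminating 2F1 at x = 1 with n = 12, b = 1, c = 1/3). Exact value: -1/34.

Key observation: x = 1 and the factorial ratio (prefactor 1/2) (k+a-1)!/(a-1)! is a rising factorial (a)_k.
Consecutive-term ratio: r(k) = 1 * (k-12) (k+1) / [(k+1/3) (k+1)] - rational in k, leading ratio 1; with t_0 = 1/2, classification follows.


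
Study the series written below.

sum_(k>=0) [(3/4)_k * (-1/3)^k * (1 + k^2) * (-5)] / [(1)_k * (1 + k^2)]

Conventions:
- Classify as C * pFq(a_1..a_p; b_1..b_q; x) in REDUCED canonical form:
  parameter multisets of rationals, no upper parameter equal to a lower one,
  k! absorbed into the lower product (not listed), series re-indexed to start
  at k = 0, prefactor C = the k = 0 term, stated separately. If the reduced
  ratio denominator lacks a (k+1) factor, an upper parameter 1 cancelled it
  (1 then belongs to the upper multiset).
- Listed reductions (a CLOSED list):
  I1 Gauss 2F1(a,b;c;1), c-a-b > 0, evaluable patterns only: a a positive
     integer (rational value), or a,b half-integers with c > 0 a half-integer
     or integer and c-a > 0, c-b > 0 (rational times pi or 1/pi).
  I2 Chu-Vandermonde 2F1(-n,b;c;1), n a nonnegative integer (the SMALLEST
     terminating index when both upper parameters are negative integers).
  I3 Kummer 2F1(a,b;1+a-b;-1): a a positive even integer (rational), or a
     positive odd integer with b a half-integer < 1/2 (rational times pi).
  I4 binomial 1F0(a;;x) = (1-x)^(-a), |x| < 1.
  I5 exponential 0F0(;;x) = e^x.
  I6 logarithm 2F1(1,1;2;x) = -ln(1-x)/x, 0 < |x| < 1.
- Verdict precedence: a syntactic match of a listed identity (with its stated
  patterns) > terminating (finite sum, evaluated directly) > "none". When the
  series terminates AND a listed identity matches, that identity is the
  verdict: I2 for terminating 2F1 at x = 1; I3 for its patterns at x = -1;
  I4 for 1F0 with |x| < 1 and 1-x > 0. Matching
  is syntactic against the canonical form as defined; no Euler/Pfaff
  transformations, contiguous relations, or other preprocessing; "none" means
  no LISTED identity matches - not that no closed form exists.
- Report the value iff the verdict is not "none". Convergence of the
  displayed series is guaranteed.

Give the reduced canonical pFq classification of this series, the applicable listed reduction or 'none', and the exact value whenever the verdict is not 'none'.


Reduced: x = -1/3, 1F0, upper = {3/4}, lower = {-}, C = -5. Verdict: the binomial series (I4) matches (the 1F0 binomial series: exponent -3/4, x = -1/3). Value: (-5) * (4/3)^(-3/4).

The tell: t_0 = -5 here, and k^2 + 1 divides numerator and denominator alike; C = -5, x = -1/3 after cancelling.
Consecutive-term ratio: r(k) = (-1/3) * (k+3/4) / [(k+1)] - poly over poly, x = (-1/3) from leading terms; C = -5 at k = 0.


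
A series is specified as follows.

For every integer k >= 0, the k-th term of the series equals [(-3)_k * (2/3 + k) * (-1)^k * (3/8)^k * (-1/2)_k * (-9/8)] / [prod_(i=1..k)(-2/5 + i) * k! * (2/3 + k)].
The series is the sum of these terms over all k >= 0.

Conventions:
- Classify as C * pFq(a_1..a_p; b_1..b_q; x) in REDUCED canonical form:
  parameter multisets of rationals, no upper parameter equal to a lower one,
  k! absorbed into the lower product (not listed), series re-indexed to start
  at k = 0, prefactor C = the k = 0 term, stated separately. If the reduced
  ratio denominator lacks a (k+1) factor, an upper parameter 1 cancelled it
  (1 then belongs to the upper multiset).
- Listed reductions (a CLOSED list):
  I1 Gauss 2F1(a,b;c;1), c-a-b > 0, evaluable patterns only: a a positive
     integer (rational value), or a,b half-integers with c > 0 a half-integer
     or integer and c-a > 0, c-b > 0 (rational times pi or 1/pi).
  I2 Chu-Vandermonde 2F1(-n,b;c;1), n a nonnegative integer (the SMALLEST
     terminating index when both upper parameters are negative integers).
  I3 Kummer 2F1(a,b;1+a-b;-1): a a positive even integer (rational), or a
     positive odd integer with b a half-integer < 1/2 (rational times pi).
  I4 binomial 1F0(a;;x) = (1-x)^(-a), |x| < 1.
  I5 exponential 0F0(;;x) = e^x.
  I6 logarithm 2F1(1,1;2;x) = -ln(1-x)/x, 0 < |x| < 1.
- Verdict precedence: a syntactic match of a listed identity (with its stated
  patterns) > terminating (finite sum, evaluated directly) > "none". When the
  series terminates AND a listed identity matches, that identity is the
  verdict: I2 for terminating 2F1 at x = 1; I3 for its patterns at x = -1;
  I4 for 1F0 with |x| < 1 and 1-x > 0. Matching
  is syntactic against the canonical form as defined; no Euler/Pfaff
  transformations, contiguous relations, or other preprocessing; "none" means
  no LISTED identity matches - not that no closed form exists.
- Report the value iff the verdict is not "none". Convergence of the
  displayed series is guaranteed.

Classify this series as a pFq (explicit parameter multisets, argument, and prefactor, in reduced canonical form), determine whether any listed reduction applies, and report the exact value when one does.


Prefactor -9/8, argument -3/8: 2F1 with upper {-3, -1/2} over lower {3/5}. Verdict: terminating - the sum ends at index 3 because -3 is a negative integer; exact evaluation follows. Value: 211959/3407872.

Structural cue: from the first term -9/8: the factor k + 2/3 cancels (top and bottom), leaving C = -9/8.
Term ratio: r(k) = (-3/8) * (k-3) (k-1/2) / [(k+3/5) (k+1)] - rational in k. x = (-3/8); t_0 = -9/8; negate the roots.


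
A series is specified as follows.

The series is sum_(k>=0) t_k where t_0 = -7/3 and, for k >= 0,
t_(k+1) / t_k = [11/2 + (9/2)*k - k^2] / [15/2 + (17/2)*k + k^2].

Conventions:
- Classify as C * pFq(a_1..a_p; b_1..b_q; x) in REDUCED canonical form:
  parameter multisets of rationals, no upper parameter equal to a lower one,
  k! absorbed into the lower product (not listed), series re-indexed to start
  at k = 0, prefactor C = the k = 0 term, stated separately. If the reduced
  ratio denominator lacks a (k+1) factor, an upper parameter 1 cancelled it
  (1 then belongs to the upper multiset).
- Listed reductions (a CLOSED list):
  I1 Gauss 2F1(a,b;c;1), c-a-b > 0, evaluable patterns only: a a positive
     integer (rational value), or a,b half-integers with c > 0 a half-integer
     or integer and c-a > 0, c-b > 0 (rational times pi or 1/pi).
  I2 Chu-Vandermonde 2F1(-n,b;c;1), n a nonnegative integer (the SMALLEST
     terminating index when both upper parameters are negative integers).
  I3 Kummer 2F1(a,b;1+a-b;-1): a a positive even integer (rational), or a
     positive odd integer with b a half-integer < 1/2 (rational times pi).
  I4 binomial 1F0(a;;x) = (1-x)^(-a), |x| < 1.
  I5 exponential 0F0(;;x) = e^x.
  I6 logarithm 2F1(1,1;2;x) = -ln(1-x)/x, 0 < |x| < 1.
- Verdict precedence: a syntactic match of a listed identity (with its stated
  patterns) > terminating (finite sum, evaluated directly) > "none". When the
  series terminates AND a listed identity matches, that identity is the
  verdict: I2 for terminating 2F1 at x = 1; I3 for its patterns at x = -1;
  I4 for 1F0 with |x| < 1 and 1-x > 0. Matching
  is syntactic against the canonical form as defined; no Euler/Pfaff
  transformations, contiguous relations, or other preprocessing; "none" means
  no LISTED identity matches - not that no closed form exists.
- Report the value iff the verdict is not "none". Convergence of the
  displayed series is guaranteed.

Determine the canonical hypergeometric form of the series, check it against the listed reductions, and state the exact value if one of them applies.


With C = -7/3: the canonical form is 2F1(-11/2, 1; 15/2; -1). Verdict at x = -1: Kummer (I3) matches (x = -1; c = 15/2 equals 1+a-b for upper {-11/2, 1}: listed pattern). Exact value: (-7007/4096) * pi.

The tell: t_0 being -7/3, factor the ratio over Q (C = -7/3, x = -1): negated roots = parameters.
Ratio: r(k) = (-1) * (k-11/2) (k+1) / [(k+15/2) (k+1)] ; factor over Q: parameters, x = (-1), and C = -7/3.


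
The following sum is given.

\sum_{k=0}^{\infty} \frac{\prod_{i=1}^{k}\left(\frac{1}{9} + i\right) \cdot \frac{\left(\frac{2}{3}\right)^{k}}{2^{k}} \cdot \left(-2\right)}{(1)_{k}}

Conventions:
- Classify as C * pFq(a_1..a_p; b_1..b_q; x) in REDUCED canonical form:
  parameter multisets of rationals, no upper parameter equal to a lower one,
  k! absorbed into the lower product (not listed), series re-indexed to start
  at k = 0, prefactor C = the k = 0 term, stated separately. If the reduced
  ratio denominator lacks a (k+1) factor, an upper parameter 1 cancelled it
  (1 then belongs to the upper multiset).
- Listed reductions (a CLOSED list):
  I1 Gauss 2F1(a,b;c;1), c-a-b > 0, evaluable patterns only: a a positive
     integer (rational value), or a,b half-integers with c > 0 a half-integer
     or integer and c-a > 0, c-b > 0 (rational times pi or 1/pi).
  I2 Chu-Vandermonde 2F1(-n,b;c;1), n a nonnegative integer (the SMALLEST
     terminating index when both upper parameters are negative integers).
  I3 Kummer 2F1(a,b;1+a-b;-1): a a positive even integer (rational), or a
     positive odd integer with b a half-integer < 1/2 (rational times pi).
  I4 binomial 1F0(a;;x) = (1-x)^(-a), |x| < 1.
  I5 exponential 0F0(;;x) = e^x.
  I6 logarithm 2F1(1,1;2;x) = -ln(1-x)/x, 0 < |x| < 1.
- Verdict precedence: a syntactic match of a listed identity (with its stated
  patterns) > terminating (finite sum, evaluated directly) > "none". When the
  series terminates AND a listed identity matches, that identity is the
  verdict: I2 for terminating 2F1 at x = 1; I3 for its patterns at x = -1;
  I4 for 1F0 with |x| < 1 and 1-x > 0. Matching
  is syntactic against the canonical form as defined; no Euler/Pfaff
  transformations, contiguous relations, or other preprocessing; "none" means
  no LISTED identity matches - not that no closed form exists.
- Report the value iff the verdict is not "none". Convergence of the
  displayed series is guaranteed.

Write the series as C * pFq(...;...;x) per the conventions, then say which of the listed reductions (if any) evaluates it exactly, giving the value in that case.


Reduced: x = \frac{1}{3}, 1F0, upper = {\frac{10}{9}}, lower = {-}, C = -2. Verdict: the binomial series (I4) fires (the 1F0 binomial series: exponent -10/9, x = \frac{1}{3}). Exact value: \left(-2\right) \cdot \left(\frac{2}{3}\right)^{-\frac{10}{9}}.

The tell: x = \frac{1}{3} and (1)_k (prefactor -2) is k! itself.
Ratio: r(k) = \frac{1}{3} * (k+\frac{10}{9}) / [(k+1)] - poly over poly, x = \frac{1}{3} from leading terms; C = -2 at k = 0.


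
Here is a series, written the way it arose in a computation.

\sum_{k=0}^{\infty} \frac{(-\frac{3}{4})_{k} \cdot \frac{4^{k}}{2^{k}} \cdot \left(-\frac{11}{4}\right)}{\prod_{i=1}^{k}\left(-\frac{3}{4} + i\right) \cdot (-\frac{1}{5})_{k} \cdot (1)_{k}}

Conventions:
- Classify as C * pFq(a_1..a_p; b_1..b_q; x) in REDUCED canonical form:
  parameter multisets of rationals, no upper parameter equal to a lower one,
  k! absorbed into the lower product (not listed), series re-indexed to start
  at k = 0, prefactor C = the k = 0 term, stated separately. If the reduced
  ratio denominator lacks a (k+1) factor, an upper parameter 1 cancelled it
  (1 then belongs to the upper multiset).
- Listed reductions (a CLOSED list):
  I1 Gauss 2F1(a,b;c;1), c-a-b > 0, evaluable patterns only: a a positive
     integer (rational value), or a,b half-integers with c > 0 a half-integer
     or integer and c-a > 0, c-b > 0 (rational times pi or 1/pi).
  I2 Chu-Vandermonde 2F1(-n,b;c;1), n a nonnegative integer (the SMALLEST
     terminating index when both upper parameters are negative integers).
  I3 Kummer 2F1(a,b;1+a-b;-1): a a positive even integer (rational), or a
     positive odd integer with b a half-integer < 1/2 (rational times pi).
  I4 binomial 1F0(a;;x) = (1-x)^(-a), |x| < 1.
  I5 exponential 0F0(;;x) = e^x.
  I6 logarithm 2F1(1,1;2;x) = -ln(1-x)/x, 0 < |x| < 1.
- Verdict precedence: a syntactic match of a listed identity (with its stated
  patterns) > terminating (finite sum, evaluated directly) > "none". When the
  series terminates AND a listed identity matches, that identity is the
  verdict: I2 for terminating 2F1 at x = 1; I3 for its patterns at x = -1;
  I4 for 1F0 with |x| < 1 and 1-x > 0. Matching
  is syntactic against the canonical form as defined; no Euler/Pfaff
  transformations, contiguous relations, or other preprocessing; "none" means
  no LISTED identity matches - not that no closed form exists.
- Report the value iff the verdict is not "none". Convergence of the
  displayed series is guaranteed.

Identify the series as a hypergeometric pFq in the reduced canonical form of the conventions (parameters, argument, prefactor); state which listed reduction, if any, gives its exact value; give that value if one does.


Structural cue: x = 2 and the lower running product (prefactor -11/4) is a rising factorial.
Ratio: r(k) = 2 * (k-\frac{3}{4}) / [(k-\frac{1}{5}) (k+\frac{1}{4}) (k+1)] - rational; roots negated = parameters, x = 2, C = -\frac{11}{4}.

The series (x = 2) is 1F2: upper {-\frac{3}{4}}, lower {-\frac{1}{5}, \frac{1}{4}}, prefactor -\frac{11}{4}. Verdict: none. No listed pattern accepts 1F2(-\frac{3}{4}; -\frac{1}{5}, \frac{1}{4}; 2).


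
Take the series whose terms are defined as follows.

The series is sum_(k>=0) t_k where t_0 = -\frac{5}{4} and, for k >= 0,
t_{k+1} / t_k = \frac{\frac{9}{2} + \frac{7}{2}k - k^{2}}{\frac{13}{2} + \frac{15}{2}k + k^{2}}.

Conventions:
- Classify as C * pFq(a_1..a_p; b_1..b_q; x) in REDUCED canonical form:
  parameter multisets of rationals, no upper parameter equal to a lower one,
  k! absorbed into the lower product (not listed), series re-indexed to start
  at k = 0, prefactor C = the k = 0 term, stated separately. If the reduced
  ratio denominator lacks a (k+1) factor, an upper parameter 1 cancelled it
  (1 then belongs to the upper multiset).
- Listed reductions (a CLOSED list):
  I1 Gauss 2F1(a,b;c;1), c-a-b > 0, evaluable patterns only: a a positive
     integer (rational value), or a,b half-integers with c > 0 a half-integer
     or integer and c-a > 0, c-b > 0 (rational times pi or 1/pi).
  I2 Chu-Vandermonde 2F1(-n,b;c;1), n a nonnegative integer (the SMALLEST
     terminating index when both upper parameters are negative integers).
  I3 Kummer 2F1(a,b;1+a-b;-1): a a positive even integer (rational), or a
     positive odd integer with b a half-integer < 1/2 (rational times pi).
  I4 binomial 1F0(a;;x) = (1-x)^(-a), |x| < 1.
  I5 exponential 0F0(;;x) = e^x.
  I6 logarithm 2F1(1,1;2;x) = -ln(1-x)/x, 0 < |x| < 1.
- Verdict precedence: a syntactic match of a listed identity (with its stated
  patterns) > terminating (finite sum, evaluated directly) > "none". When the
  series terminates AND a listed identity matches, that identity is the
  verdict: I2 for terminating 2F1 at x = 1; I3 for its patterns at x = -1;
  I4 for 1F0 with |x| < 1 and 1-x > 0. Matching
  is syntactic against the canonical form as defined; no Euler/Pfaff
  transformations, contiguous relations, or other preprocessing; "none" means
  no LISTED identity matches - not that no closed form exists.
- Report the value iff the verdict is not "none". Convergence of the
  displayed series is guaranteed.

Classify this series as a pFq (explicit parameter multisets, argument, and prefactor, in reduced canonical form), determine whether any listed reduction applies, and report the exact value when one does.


At argument -1: a 2F1 with upper {-\frac{9}{2}, 1}, lower {\frac{13}{2}}, scaled by C = -\frac{5}{4}. Verdict: the Kummer evaluation I3 applies (x = -1; c = \frac{13}{2} equals 1+a-b for upper {-\frac{9}{2}, 1}: listed pattern). Sum: \left(-\frac{3465}{4096}\right) \cdot \pi.

First insight: from the first term -\frac{5}{4}: factor the ratio over Q (C = -5/4, x = -1): negated roots = parameters.
Consecutive-term ratio: r(k) = -1 * (k-\frac{9}{2}) (k+1) / [(k+\frac{13}{2}) (k+1)] - poly over poly, x = -1 from leading terms; C = -\frac{5}{4} at k = 0.


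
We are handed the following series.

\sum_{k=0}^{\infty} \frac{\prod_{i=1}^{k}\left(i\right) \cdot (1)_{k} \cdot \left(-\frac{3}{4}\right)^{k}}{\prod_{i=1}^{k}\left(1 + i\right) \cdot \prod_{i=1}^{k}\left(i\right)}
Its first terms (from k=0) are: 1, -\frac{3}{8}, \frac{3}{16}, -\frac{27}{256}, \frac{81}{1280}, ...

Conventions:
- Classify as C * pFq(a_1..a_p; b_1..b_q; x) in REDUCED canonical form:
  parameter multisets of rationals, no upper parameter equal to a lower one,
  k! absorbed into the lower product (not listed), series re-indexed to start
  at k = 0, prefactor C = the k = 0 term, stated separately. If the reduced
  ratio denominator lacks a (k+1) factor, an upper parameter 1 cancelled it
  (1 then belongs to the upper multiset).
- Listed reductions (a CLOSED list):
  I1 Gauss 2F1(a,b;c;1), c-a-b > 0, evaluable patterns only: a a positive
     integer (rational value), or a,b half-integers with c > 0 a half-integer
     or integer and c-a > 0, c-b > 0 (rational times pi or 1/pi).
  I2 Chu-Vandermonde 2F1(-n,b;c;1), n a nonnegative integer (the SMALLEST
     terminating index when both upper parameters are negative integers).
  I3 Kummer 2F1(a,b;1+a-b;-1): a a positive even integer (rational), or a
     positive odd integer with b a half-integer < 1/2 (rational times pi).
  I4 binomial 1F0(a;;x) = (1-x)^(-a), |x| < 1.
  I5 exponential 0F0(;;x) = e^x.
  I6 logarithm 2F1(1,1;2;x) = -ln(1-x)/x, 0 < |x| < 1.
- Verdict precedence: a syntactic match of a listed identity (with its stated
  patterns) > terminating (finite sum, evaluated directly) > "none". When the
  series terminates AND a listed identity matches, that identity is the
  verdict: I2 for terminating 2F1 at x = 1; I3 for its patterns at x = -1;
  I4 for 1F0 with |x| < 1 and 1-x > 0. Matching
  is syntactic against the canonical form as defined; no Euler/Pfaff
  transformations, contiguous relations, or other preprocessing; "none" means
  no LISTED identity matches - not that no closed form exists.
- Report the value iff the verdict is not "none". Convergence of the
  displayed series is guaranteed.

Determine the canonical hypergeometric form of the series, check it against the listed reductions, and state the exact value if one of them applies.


At argument -\frac{3}{4}: a 2F1 with upper {1, 1}, lower {2}, scaled by C = 1. Verdict: the logarithmic series (I6) matches (the logarithm: parameters (1,1;2), x = -\frac{3}{4}). Sum: \frac{4}{3} \cdot \ln\left(\frac{7}{4}\right).

The tell: from the first term 1: the product of the first k integers (C = 1, x = -3/4) is k!.
Ratio: r(k) = -\frac{3}{4} * (k+1) (k+1) / [(k+2) (k+1)] - rational in k, leading ratio -\frac{3}{4}; with t_0 = 1, classification follows.


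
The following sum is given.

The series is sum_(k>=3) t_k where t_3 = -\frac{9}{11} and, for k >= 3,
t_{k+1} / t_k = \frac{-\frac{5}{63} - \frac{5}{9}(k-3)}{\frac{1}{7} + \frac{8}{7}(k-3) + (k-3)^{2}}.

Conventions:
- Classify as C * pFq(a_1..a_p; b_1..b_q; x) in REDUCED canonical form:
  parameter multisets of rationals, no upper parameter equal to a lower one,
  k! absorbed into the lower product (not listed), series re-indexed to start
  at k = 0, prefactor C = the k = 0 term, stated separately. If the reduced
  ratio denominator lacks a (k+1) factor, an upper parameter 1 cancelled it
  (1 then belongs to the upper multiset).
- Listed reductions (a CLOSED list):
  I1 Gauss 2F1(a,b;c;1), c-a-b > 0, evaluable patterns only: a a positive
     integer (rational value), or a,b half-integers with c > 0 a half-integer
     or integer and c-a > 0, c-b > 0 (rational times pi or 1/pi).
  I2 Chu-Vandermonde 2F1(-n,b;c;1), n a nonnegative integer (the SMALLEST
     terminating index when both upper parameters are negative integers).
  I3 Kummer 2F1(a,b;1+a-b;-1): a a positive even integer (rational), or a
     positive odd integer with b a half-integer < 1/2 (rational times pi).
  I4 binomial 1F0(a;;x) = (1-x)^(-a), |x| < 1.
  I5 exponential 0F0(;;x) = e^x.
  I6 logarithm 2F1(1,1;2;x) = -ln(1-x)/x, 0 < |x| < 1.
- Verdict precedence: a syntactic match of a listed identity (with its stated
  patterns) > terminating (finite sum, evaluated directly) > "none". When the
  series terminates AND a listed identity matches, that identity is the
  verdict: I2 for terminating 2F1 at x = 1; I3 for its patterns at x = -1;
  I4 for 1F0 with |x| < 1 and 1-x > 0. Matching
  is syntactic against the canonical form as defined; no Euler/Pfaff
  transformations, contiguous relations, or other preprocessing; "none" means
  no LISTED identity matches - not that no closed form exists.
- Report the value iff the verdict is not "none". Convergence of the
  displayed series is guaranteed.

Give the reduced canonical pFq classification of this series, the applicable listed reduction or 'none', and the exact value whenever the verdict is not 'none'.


Canonical form: C = -\frac{9}{11} times 0F0 with upper {-}, lower {-}, x = -\frac{5}{9}. Verdict at x = -\frac{5}{9}: exponential (I5) matches (the 0F0 exponential series at x = -\frac{5}{9}). Hence: \left(-\frac{9}{11}\right) \cdot e^{-\frac{5}{9}}.

Key step: x = -\frac{5}{9} and the expanded ratio factors over Q; C = -9/11, roots give parameters.
Term ratio: r(k) = -\frac{5}{9} * 1 / [(k+1)] ; factor over Q: parameters, x = -\frac{5}{9}, and C = -\frac{9}{11}.


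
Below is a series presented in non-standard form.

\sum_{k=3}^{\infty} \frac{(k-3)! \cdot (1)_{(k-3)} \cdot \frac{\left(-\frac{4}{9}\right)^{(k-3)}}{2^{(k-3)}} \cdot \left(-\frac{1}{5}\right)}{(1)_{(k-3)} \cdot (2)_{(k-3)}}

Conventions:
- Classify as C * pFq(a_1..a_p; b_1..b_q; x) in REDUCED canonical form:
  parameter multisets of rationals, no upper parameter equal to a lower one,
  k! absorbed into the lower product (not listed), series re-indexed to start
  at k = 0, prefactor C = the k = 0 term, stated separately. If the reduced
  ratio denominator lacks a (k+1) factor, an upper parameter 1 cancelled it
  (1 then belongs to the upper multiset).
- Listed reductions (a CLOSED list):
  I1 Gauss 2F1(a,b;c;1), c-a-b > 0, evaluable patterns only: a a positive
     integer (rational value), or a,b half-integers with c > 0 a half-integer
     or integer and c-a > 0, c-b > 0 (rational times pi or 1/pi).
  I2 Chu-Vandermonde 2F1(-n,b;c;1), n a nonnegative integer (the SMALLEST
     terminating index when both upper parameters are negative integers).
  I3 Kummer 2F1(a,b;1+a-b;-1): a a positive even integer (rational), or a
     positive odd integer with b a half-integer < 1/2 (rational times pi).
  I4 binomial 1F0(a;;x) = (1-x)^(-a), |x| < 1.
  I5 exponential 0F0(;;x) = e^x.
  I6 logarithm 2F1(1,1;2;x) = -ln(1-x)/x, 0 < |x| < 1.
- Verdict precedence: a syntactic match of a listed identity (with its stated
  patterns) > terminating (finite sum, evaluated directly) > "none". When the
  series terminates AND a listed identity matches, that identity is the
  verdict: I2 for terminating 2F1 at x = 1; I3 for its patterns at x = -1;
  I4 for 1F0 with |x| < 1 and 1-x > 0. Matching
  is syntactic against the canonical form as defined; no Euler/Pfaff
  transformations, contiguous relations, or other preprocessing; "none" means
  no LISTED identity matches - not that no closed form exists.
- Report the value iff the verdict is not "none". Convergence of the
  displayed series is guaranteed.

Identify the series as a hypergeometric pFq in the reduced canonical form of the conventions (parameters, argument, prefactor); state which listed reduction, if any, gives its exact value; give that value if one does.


At argument -\frac{2}{9}: a 2F1 with upper {1, 1}, lower {2}, scaled by C = -\frac{1}{5}. Verdict at x = -\frac{2}{9}: the I6 logarithm reduction matches (the logarithm: parameters (1,1;2), x = -\frac{2}{9}). Its exact value is \left(-\frac{9}{10}\right) \cdot \ln\left(\frac{11}{9}\right).

Key step: from the first term -\frac{1}{5}: the two k-th powers (C = -1/5, x = -2/9) combine into one argument.
Ratio: r(k) = -\frac{2}{9} * (k+1) (k+1) / [(k+2) (k+1)] - rational; roots negated = parameters, x = -\frac{2}{9}, C = -\frac{1}{5}.


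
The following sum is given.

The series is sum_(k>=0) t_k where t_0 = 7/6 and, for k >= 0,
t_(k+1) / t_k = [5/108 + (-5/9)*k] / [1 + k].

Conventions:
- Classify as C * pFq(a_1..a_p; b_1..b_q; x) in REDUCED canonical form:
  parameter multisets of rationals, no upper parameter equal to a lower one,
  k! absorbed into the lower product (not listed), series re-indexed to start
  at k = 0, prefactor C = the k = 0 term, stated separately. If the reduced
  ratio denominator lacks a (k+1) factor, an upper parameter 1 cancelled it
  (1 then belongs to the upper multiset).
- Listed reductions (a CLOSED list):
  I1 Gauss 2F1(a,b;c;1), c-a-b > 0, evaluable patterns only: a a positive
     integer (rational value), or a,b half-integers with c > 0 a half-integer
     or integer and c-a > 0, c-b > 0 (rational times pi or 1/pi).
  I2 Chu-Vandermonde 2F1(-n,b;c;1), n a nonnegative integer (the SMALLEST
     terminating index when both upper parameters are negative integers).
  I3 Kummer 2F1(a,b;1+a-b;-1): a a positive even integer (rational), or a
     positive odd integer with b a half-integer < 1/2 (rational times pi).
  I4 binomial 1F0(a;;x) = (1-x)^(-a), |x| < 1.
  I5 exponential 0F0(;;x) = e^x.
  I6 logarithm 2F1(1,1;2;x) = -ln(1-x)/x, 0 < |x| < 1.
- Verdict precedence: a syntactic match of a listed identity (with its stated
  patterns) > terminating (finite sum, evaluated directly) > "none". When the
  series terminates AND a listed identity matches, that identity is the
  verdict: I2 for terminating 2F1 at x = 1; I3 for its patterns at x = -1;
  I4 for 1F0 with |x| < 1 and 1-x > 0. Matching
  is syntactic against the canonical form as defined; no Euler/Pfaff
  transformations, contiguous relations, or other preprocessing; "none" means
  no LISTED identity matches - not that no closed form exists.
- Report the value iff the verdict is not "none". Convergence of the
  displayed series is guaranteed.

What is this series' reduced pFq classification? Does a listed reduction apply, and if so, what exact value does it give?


Key step: x = (-5/9) and the expanded ratio factors over Q; prefactor 7/6, roots give parameters.
Term ratio: r(k) = (-5/9) * (k-1/12) / [(k+1)] - rational in k, leading ratio (-5/9); with t_0 = 7/6, classification follows.

Classification (C = 7/6): 1F0 with upper {-1/12}, lower {-}, argument x = -5/9. Verdict: the I4 binomial reduction applies (the 1F0 binomial series: exponent 1/12, x = -5/9). Its exact value is (7/6) * (14/9)^(1/12).


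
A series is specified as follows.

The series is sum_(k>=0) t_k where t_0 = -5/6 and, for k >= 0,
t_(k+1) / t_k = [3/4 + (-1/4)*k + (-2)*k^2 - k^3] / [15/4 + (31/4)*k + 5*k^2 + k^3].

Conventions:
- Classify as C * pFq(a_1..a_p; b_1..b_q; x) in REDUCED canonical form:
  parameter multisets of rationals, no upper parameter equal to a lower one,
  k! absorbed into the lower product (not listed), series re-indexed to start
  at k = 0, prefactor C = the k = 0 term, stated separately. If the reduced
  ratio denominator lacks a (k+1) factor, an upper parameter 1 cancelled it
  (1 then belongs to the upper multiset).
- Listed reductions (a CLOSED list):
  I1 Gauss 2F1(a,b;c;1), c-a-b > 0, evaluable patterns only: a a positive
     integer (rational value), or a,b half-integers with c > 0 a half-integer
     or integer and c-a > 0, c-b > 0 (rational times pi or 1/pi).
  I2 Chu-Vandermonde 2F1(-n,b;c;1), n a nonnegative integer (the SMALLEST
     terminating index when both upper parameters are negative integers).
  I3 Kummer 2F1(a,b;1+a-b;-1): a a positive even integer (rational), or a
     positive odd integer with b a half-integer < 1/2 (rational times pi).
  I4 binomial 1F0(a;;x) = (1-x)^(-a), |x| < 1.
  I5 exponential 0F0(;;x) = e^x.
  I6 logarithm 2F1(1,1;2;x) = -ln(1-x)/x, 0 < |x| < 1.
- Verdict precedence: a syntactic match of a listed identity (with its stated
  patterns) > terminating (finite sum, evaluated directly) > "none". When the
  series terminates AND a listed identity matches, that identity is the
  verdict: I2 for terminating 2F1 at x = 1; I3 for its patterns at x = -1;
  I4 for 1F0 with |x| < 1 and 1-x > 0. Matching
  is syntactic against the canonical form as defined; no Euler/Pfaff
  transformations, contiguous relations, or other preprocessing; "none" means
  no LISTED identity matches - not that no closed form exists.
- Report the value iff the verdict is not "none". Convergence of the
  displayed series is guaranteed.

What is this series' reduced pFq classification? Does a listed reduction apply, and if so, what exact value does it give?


Reduced: x = -1, 2F1, upper = {-1/2, 1}, lower = {5/2}, C = -5/6. Verdict: Kummer (I3) fires (x = -1; c = 5/2 equals 1+a-b for upper {-1/2, 1}: listed pattern). Its exact value is (-5/16) * pi.

The tell: x = (-1) and the expanded ratio factors over Q; prefactor -5/6, roots give parameters.
Adjacent-term ratio: r(k) = (-1) * (k-1/2) (k+1) / [(k+5/2) (k+1)] - rational in k, leading ratio (-1); with t_0 = -5/6, classification follows.


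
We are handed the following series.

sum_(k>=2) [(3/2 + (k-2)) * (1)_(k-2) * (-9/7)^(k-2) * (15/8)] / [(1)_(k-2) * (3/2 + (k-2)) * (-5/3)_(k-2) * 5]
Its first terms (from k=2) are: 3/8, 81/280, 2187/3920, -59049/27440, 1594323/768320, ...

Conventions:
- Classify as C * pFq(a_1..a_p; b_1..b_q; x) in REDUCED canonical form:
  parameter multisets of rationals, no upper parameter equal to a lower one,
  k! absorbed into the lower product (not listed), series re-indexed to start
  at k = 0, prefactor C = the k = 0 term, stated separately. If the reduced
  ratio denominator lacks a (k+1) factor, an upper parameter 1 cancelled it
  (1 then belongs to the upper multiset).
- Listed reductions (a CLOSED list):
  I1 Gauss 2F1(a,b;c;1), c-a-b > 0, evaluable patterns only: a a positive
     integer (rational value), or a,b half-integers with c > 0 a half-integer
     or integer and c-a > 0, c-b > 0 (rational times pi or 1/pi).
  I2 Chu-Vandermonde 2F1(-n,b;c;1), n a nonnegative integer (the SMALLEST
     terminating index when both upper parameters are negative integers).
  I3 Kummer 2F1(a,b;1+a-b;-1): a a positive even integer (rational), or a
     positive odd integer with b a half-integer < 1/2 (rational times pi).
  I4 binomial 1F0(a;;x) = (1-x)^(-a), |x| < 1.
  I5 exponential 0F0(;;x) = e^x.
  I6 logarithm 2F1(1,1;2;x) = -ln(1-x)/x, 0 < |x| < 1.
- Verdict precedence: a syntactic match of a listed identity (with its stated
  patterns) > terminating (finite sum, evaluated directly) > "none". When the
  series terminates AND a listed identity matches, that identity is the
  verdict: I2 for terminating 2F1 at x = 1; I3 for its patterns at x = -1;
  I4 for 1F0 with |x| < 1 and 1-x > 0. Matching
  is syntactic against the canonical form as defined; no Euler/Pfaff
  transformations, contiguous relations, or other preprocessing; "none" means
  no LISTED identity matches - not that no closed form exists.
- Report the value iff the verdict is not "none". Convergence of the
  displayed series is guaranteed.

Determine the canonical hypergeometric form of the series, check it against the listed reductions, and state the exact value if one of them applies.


The series (x = -9/7) is 1F1: upper {1}, lower {-5/3}, prefactor 3/8. Verdict: none - this 1F1 at x = -9/7 matches no listed pattern, and upper {1} holds no stopper.

Structural cue: from the first term 3/8: k + 3/2 divides numerator and denominator alike; C = 3/8, x = -9/7 after cancelling.
Adjacent-term ratio: r(k) = (-9/7) * (k+1) / [(k-5/3) (k+1)] - rational; roots negated = parameters, x = (-9/7), C = 3/8.
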